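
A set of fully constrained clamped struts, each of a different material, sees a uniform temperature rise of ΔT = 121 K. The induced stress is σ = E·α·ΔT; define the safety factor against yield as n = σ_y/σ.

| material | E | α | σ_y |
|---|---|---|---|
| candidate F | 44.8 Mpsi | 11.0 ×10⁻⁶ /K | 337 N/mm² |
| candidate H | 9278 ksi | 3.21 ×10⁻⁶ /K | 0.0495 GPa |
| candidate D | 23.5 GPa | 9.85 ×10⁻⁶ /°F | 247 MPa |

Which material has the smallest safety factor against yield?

candidate F

In consistent units (E in GPa, α in ×10⁻⁶/K, σ_y in MPa):
  candidate F: E = 308.9, α = 11.0, σ_y = 337.0 → σ = 411 MPa, n = 0.820
  candidate H: E = 63.97, α = 3.21, σ_y = 49.50 → σ = 24.8 MPa, n = 1.99
  candidate D: E = 23.50, α = 17.7, σ_y = 247.0 → σ = 50.4 MPa, n = 4.90
The minimum is candidate F at n = 0.820.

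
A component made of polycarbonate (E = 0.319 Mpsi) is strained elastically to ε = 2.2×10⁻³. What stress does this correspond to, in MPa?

4.84 MPa

E = 0.319 Mpsi = 2.199 GPa.
σ = E·ε = 2199 MPa × 2.2×10⁻³ = 4.84 MPa.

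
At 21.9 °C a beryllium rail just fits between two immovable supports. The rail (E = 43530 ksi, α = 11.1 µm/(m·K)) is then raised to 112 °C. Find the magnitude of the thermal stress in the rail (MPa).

E = 43530 ksi = 300.1 GPa.
ΔT = 90.10 K. Constrained thermal stress σ = E·α·ΔT = 300.1×10³ MPa × 11.1×10⁻⁶ × 90.10 = 300 MPa (compressive).

300 MPa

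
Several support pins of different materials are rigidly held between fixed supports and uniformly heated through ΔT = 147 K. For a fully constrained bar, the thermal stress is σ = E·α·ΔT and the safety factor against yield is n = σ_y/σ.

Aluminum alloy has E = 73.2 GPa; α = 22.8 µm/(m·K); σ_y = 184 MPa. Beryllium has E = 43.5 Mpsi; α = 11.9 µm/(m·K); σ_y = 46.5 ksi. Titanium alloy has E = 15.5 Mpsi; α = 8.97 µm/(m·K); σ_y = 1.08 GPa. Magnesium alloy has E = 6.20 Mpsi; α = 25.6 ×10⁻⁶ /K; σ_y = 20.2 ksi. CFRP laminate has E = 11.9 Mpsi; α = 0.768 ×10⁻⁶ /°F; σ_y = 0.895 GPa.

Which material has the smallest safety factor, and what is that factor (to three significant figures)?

Per material, after unit conversion:
  aluminum alloy: E = 73.20, α = 22.8, σ_y = 184.0 → σ = 245 MPa, n = 0.750
  beryllium: E = 299.9, α = 11.9, σ_y = 320.6 → σ = 525 MPa, n = 0.611
  titanium alloy: E = 106.9, α = 8.97, σ_y = 1080 → σ = 141 MPa, n = 7.66
  magnesium alloy: E = 42.75, α = 25.6, σ_y = 139.3 → σ = 161 MPa, n = 0.866
  CFRP laminate: E = 82.05, α = 1.38, σ_y = 895.0 → σ = 16.7 MPa, n = 53.7
Smallest n: beryllium with n = 0.611.

beryllium, n = 0.611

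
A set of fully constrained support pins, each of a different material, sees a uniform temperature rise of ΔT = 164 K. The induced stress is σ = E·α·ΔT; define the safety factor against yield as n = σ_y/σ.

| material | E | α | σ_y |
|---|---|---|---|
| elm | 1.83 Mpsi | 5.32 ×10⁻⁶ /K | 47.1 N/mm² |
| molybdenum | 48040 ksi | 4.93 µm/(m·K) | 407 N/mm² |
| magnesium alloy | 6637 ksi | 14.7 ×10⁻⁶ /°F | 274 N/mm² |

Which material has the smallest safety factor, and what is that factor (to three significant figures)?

magnesium alloy, n = 1.38

Per material, after unit conversion:
  elm: E = 12.62, α = 5.32, σ_y = 47.10 → σ = 11.0 MPa, n = 4.28
  molybdenum: E = 331.2, α = 4.93, σ_y = 407.0 → σ = 268 MPa, n = 1.52
  magnesium alloy: E = 45.76, α = 26.5, σ_y = 274.0 → σ = 199 MPa, n = 1.38
The minimum is magnesium alloy at n = 1.38.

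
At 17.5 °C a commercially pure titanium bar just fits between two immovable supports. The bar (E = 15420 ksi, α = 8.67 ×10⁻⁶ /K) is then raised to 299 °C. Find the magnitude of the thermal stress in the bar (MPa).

259 MPa

E = 15420 ksi = 106.3 GPa.
ΔT = 281.5 K. Constrained thermal stress σ = E·α·ΔT = 106.3×10³ MPa × 8.67×10⁻⁶ × 281.5 = 259 MPa (compressive).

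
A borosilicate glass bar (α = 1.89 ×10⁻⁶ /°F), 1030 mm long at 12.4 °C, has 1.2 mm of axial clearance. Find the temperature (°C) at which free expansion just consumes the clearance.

α = 1.89×10⁻⁶/°F × 9/5 = 3.40×10⁻⁶/K.
α·L₀·ΔT = 1.2 mm ⇒ ΔT = 1.2 / (3.40×10⁻⁶ × 1030.0) = 342.5 K.
T = 12.4 + 342.5 = 354.9 °C.

355 °C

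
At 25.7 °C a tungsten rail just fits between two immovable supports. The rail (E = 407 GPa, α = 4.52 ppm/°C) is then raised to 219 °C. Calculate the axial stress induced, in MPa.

356 MPa

ΔT = 193.3 K. Constrained thermal stress σ = E·α·ΔT = 407.0×10³ MPa × 4.52×10⁻⁶ × 193.3 = 356 MPa (compressive).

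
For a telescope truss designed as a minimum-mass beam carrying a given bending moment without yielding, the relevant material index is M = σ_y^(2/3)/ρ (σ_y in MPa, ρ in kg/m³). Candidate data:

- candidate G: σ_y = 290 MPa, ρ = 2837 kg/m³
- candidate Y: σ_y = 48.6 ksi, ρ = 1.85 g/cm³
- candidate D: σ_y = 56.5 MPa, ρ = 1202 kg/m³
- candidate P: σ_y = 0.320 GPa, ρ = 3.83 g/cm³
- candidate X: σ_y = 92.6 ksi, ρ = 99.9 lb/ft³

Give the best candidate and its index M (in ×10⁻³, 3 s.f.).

Convert each candidate to consistent units, then evaluate M:
  candidate G: σ_y = 290.0 MPa, ρ = 2837 kg/m³
  candidate Y: σ_y = 335.1 MPa, ρ = 1850 kg/m³
  candidate D: σ_y = 56.50 MPa, ρ = 1202 kg/m³
  candidate P: σ_y = 320.0 MPa, ρ = 3830 kg/m³
  candidate X: σ_y = 638.5 MPa, ρ = 1600 kg/m³
  candidate X: M = 46.3×10⁻³
  candidate Y: M = 26.1×10⁻³
  candidate G: M = 15.4×10⁻³
  candidate D: M = 12.2×10⁻³
  candidate P: M = 12.2×10⁻³
Highest index: candidate X.

candidate X, M = 46.3×10⁻³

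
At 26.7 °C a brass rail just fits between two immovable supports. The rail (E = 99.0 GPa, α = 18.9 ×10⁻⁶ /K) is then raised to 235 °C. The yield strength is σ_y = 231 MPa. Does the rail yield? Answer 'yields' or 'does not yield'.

yields

ΔT = 208.3 K. Constrained thermal stress σ = E·α·ΔT = 99.00×10³ MPa × 18.9×10⁻⁶ × 208.3 = 390 MPa (compressive).
Compare to σ_y = 231 MPa: σ ≥ σ_y, so it yields.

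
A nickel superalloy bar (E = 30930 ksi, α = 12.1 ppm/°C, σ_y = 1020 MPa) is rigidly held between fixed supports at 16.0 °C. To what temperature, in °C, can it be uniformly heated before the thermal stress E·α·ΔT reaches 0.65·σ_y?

273 °C

E = 30930 ksi = 213.3 GPa.
E·α·ΔT = 663.0 MPa ⇒ ΔT = 663.0 / (213.3×10³ × 12.1×10⁻⁶) = 256.9 K.
T = 16.0 + 256.9 = 272.9 °C.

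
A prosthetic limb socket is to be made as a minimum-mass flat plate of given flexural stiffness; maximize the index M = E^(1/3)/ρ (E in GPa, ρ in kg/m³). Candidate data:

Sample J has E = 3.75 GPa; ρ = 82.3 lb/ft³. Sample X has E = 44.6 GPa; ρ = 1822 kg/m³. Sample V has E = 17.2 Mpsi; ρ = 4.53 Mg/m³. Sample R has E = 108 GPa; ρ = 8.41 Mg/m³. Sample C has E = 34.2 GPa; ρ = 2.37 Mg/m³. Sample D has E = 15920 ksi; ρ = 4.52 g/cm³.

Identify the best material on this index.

sample X

After converting to SI:
  sample J: E = 3.750 GPa, ρ = 1318 kg/m³
  sample X: E = 44.60 GPa, ρ = 1822 kg/m³
  sample V: E = 118.6 GPa, ρ = 4530 kg/m³
  sample R: E = 108.0 GPa, ρ = 8410 kg/m³
  sample C: E = 34.20 GPa, ρ = 2370 kg/m³
  sample D: E = 109.8 GPa, ρ = 4520 kg/m³
  sample X: M = 1.95×10⁻³
  sample C: M = 1.37×10⁻³
  sample J: M = 1.18×10⁻³
  sample V: M = 1.08×10⁻³
  sample D: M = 1.06×10⁻³
  sample R: M = 0.566×10⁻³
Sample X has the largest M.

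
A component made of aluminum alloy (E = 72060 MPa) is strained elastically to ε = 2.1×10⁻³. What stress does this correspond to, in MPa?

E = 72060 MPa = 72.06 GPa.
σ = E·ε = 72060 MPa × 2.1×10⁻³ = 151 MPa.

151 MPa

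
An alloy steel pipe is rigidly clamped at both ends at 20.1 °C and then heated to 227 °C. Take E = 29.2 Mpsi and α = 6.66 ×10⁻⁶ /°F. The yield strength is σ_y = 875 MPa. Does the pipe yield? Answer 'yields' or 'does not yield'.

does not yield

E = 29.2 Mpsi = 201.3 GPa.
α = 6.66×10⁻⁶/°F × 9/5 = 12.0×10⁻⁶/K.
ΔT = 206.9 K. Constrained thermal stress σ = E·α·ΔT = 201.3×10³ MPa × 12.0×10⁻⁶ × 206.9 = 499 MPa (compressive).
Compare to σ_y = 875 MPa: σ < σ_y, so it does not yield.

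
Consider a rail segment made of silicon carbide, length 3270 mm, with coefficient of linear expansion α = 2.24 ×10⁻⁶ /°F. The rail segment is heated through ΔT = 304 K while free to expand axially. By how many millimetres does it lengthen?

Convert α: 2.24×10⁻⁶/°F × (9/5) = 4.03×10⁻⁶/K.
ΔL = α·L₀·ΔT = 4.03×10⁻⁶ × 3270 mm × 304.0 K = 4.01 mm.

4.01 mm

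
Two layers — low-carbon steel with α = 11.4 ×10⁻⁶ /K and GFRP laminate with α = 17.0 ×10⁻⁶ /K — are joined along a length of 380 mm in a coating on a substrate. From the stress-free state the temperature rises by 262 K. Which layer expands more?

GFRP laminate

α(low-carbon steel) = 11.4×10⁻⁶/K vs α(GFRP laminate) = 17.0×10⁻⁶/K.
Higher α expands more for the same ΔT: GFRP laminate.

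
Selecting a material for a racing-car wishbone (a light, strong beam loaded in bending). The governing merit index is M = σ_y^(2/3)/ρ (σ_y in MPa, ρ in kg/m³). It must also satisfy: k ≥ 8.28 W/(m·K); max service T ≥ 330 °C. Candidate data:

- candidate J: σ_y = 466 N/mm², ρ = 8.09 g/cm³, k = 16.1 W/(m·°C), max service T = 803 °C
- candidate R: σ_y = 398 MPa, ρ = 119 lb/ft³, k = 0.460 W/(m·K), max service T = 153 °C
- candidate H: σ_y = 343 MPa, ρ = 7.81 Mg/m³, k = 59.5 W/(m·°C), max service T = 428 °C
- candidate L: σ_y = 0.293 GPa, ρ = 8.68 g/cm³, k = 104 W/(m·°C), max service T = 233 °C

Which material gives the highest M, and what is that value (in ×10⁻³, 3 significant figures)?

Screen on constraints: k ≥ 8.28 W/(m·K); max service T ≥ 330 °C. Survivors: candidate J, candidate H.
Convert each candidate to consistent units, then evaluate M:
  candidate J: σ_y = 466.0 MPa, ρ = 8090 kg/m³
  candidate H: σ_y = 343.0 MPa, ρ = 7810 kg/m³
  candidate J: M = 7.43×10⁻³
  candidate H: M = 6.27×10⁻³
Candidate J has the largest M.

candidate J, M = 7.43×10⁻³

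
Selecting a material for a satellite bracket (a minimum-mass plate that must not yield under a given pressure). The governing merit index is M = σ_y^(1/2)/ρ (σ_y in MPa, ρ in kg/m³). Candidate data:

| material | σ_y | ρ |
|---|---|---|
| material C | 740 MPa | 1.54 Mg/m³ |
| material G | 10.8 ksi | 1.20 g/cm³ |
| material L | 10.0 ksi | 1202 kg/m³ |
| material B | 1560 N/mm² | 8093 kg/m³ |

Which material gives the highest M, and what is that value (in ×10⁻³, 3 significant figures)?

material C, M = 17.7×10⁻³

Convert each candidate to consistent units, then evaluate M:
  material C: σ_y = 740.0 MPa, ρ = 1540 kg/m³
  material G: σ_y = 74.46 MPa, ρ = 1200 kg/m³
  material L: σ_y = 68.95 MPa, ρ = 1202 kg/m³
  material B: σ_y = 1560 MPa, ρ = 8093 kg/m³
  material C: M = 17.7×10⁻³
  material G: M = 7.19×10⁻³
  material L: M = 6.91×10⁻³
  material B: M = 4.88×10⁻³
Material C has the largest M.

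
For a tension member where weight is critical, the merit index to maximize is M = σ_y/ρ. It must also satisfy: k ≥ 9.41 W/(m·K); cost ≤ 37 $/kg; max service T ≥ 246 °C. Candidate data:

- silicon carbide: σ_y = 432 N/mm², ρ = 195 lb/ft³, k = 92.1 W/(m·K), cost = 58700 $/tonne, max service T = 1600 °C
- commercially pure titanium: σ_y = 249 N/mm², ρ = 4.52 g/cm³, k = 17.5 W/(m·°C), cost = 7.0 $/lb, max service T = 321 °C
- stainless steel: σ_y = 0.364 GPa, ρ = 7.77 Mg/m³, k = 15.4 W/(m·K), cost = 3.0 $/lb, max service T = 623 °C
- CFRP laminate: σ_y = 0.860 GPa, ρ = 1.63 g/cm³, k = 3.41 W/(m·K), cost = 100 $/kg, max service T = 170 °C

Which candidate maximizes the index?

Screen on constraints: k ≥ 9.41 W/(m·K); cost ≤ 37 $/kg; max service T ≥ 246 °C. Survivors: commercially pure titanium, stainless steel.
Normalizing units and computing the index:
  commercially pure titanium: σ_y = 249.0 MPa, ρ = 4520 kg/m³
  stainless steel: σ_y = 364.0 MPa, ρ = 7770 kg/m³
  commercially pure titanium: M = 55.1 kN·m/kg
  stainless steel: M = 46.8 kN·m/kg
The maximum is for commercially pure titanium.

commercially pure titanium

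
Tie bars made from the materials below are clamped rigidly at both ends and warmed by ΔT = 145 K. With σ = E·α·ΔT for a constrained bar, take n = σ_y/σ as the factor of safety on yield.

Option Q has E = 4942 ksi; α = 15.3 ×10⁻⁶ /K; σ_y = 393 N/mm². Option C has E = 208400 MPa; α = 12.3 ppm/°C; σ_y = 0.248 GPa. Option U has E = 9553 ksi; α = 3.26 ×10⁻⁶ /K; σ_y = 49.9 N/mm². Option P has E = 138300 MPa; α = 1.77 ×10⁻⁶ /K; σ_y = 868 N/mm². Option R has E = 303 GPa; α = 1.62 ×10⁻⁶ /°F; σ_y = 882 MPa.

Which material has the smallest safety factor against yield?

option C

Converting E to GPa, α to ×10⁻⁶/K, σ_y to MPa, then σ and n for each:
  option Q: E = 34.07, α = 15.3, σ_y = 393.0 → σ = 75.6 MPa, n = 5.20
  option C: E = 208.4, α = 12.3, σ_y = 248.0 → σ = 372 MPa, n = 0.667
  option U: E = 65.87, α = 3.26, σ_y = 49.90 → σ = 31.1 MPa, n = 1.60
  option P: E = 138.3, α = 1.77, σ_y = 868.0 → σ = 35.5 MPa, n = 24.5
  option R: E = 303.0, α = 2.92, σ_y = 882.0 → σ = 128 MPa, n = 6.88
Smallest n: option C with n = 0.667.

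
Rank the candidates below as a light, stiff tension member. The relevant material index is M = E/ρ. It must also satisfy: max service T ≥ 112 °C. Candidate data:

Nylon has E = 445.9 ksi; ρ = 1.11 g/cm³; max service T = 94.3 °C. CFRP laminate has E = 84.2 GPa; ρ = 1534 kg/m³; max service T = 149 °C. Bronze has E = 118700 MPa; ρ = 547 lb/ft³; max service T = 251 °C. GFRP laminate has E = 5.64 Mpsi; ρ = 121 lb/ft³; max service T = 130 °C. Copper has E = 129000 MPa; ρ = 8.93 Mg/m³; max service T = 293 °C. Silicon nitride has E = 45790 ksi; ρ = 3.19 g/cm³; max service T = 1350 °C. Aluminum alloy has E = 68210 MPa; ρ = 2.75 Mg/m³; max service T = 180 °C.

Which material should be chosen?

silicon nitride

Screen on constraints: max service T ≥ 112 °C. Survivors: CFRP laminate, bronze, GFRP laminate, copper, silicon nitride, aluminum alloy.
After converting to SI:
  CFRP laminate: E = 84.20 GPa, ρ = 1534 kg/m³
  bronze: E = 118.7 GPa, ρ = 8762 kg/m³
  GFRP laminate: E = 38.89 GPa, ρ = 1938 kg/m³
  copper: E = 129.0 GPa, ρ = 8930 kg/m³
  silicon nitride: E = 315.7 GPa, ρ = 3190 kg/m³
  aluminum alloy: E = 68.21 GPa, ρ = 2750 kg/m³
  silicon nitride: M = 99.0 MN·m/kg
  CFRP laminate: M = 54.9 MN·m/kg
  aluminum alloy: M = 24.8 MN·m/kg
  GFRP laminate: M = 20.1 MN·m/kg
  copper: M = 14.4 MN·m/kg
  bronze: M = 13.5 MN·m/kg
Highest index: silicon nitride.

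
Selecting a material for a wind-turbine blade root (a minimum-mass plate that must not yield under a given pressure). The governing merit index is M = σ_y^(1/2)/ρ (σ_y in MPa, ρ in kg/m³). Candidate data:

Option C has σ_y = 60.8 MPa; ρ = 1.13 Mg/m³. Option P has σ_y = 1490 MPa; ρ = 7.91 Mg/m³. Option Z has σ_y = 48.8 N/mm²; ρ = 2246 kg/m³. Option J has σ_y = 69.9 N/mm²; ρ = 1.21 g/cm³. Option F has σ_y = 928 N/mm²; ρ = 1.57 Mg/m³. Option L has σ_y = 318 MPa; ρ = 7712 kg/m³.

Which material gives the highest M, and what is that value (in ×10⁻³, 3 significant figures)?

option F, M = 19.4×10⁻³

Convert each candidate to consistent units, then evaluate M:
  option C: σ_y = 60.80 MPa, ρ = 1130 kg/m³
  option P: σ_y = 1490 MPa, ρ = 7910 kg/m³
  option Z: σ_y = 48.80 MPa, ρ = 2246 kg/m³
  option J: σ_y = 69.90 MPa, ρ = 1210 kg/m³
  option F: σ_y = 928.0 MPa, ρ = 1570 kg/m³
  option L: σ_y = 318.0 MPa, ρ = 7712 kg/m³
  option F: M = 19.4×10⁻³
  option J: M = 6.91×10⁻³
  option C: M = 6.90×10⁻³
  option P: M = 4.88×10⁻³
  option Z: M = 3.11×10⁻³
  option L: M = 2.31×10⁻³
Option F ranks first.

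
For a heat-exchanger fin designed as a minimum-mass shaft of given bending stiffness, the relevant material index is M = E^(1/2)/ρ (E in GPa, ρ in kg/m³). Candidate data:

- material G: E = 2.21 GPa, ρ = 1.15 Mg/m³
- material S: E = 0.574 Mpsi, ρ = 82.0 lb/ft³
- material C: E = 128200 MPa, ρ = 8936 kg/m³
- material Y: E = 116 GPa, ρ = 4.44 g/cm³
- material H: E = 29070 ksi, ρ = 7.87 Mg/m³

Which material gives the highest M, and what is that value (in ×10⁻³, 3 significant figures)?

material Y, M = 2.43×10⁻³

Convert each candidate to consistent units, then evaluate M:
  material G: E = 2.210 GPa, ρ = 1150 kg/m³
  material S: E = 3.958 GPa, ρ = 1314 kg/m³
  material C: E = 128.2 GPa, ρ = 8936 kg/m³
  material Y: E = 116.0 GPa, ρ = 4440 kg/m³
  material H: E = 200.4 GPa, ρ = 7870 kg/m³
  material Y: M = 2.43×10⁻³
  material H: M = 1.80×10⁻³
  material S: M = 1.51×10⁻³
  material G: M = 1.29×10⁻³
  material C: M = 1.27×10⁻³
Highest index: material Y.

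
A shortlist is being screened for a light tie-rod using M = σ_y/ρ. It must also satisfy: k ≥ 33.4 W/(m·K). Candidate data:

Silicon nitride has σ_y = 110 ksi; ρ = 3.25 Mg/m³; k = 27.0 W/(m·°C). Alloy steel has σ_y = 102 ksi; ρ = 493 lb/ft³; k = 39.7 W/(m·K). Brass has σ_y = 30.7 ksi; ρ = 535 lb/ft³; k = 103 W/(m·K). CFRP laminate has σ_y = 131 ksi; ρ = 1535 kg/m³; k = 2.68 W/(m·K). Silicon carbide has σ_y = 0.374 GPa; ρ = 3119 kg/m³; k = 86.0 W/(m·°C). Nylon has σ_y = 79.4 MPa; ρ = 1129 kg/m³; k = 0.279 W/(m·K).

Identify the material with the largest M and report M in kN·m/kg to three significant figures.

Screen on constraints: k ≥ 33.4 W/(m·K). Survivors: alloy steel, brass, silicon carbide.
Convert each candidate to consistent units, then evaluate M:
  alloy steel: σ_y = 703.3 MPa, ρ = 7897 kg/m³
  brass: σ_y = 211.7 MPa, ρ = 8570 kg/m³
  silicon carbide: σ_y = 374.0 MPa, ρ = 3119 kg/m³
  silicon carbide: M = 120 kN·m/kg
  alloy steel: M = 89.1 kN·m/kg
  brass: M = 24.7 kN·m/kg
Silicon carbide ranks first.

silicon carbide, M = 120 kN·m/kg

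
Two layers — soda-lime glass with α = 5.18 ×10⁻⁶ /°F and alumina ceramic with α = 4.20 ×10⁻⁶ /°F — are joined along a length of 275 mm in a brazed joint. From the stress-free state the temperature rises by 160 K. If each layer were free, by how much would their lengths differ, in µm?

soda-lime glass: α = 5.18×10⁻⁶/°F × 9/5 = 9.32×10⁻⁶/K.
alumina ceramic: α = 4.20×10⁻⁶/°F × 9/5 = 7.56×10⁻⁶/K.
Δα = |9.32 − 7.56|×10⁻⁶/K = 1.76×10⁻⁶/K.
ΔL_mismatch = Δα·L·ΔT = 1.76×10⁻⁶ × 275.0 mm × 160.0 K = 77.6 µm.

77.6 µm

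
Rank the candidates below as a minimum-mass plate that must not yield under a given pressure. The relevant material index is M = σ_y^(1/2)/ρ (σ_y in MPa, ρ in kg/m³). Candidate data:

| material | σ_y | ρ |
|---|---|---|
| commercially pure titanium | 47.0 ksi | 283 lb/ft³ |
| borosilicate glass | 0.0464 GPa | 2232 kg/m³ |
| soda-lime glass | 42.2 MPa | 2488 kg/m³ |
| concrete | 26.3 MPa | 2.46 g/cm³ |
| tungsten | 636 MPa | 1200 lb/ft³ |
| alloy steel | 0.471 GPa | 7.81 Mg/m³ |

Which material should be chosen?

Convert each candidate to consistent units, then evaluate M:
  commercially pure titanium: σ_y = 324.1 MPa, ρ = 4533 kg/m³
  borosilicate glass: σ_y = 46.40 MPa, ρ = 2232 kg/m³
  soda-lime glass: σ_y = 42.20 MPa, ρ = 2488 kg/m³
  concrete: σ_y = 26.30 MPa, ρ = 2460 kg/m³
  tungsten: σ_y = 636.0 MPa, ρ = 19220 kg/m³
  alloy steel: σ_y = 471.0 MPa, ρ = 7810 kg/m³
  commercially pure titanium: M = 3.97×10⁻³
  borosilicate glass: M = 3.05×10⁻³
  alloy steel: M = 2.78×10⁻³
  soda-lime glass: M = 2.61×10⁻³
  concrete: M = 2.08×10⁻³
  tungsten: M = 1.31×10⁻³
Commercially pure titanium has the largest M.

commercially pure titanium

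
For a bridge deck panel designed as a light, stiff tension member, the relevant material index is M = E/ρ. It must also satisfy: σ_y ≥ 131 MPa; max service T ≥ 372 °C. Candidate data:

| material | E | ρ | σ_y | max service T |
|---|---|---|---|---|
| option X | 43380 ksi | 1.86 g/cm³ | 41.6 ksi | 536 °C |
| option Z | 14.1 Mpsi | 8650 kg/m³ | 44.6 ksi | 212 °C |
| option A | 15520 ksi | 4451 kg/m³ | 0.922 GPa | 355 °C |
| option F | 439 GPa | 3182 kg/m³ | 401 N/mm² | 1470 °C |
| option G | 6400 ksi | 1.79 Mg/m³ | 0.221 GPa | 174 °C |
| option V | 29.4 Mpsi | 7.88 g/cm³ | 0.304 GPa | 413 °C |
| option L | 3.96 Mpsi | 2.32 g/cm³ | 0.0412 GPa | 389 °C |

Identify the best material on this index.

Screen on constraints: σ_y ≥ 131 MPa; max service T ≥ 372 °C. Survivors: option X, option F, option V.
In SI units:
  option X: E = 299.1 GPa, ρ = 1860 kg/m³
  option F: E = 439.0 GPa, ρ = 3182 kg/m³
  option V: E = 202.7 GPa, ρ = 7880 kg/m³
  option X: M = 161 MN·m/kg
  option F: M = 138 MN·m/kg
  option V: M = 25.7 MN·m/kg
The maximum is for option X.

option X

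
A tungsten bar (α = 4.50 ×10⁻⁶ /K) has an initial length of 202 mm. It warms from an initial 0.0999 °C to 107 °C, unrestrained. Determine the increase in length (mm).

0.0972 mm

ΔT = 107 − 0.0999 = 106.9 K.
ΔL = α·L₀·ΔT = 4.50×10⁻⁶ × 202 mm × 106.9 K = 0.0972 mm.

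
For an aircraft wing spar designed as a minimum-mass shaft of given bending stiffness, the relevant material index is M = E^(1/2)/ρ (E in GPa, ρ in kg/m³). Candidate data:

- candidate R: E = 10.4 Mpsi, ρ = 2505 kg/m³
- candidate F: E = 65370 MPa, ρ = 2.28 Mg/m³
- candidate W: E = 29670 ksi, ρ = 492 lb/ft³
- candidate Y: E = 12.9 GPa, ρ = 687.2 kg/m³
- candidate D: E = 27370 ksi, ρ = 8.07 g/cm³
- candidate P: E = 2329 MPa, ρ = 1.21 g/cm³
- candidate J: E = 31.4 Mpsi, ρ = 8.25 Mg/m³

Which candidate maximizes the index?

Normalizing units and computing the index:
  candidate R: E = 71.71 GPa, ρ = 2505 kg/m³
  candidate F: E = 65.37 GPa, ρ = 2280 kg/m³
  candidate W: E = 204.6 GPa, ρ = 7881 kg/m³
  candidate Y: E = 12.90 GPa, ρ = 687.2 kg/m³
  candidate D: E = 188.7 GPa, ρ = 8070 kg/m³
  candidate P: E = 2.329 GPa, ρ = 1210 kg/m³
  candidate J: E = 216.5 GPa, ρ = 8250 kg/m³
  candidate Y: M = 5.23×10⁻³
  candidate F: M = 3.55×10⁻³
  candidate R: M = 3.38×10⁻³
  candidate W: M = 1.81×10⁻³
  candidate J: M = 1.78×10⁻³
  candidate D: M = 1.70×10⁻³
  candidate P: M = 1.26×10⁻³
Candidate Y ranks first.

candidate Y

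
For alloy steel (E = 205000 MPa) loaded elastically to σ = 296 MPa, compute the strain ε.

E = 205000 MPa = 205.0 GPa = 205000 MPa.
ε = σ/E = 296 / 205000 = 1.44×10⁻³.

1.44×10⁻³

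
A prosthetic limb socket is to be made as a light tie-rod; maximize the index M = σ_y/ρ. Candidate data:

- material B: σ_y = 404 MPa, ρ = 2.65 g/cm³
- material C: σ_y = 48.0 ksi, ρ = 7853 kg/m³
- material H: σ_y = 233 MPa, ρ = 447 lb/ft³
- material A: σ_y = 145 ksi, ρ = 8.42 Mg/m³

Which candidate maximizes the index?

material B

Putting every candidate on a common basis:
  material B: σ_y = 404.0 MPa, ρ = 2650 kg/m³
  material C: σ_y = 330.9 MPa, ρ = 7853 kg/m³
  material H: σ_y = 233.0 MPa, ρ = 7160 kg/m³
  material A: σ_y = 999.7 MPa, ρ = 8420 kg/m³
  material B: M = 152 kN·m/kg
  material A: M = 119 kN·m/kg
  material C: M = 42.1 kN·m/kg
  material H: M = 32.5 kN·m/kg
Material B has the largest M.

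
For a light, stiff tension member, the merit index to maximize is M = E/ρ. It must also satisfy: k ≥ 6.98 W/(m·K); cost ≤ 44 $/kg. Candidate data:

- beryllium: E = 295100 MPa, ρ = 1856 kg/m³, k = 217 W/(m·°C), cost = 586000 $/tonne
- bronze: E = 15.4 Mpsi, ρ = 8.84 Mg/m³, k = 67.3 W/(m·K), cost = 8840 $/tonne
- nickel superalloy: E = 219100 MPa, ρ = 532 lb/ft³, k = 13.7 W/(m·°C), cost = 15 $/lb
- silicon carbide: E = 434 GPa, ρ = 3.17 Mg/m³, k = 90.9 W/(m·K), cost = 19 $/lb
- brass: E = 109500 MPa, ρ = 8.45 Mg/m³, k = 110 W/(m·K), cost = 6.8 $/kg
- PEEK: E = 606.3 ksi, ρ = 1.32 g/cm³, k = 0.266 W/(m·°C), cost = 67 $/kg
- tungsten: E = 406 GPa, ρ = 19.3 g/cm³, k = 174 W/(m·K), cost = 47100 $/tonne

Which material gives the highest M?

silicon carbide

Screen on constraints: k ≥ 6.98 W/(m·K); cost ≤ 44 $/kg. Survivors: bronze, nickel superalloy, silicon carbide, brass.
After converting to SI:
  bronze: E = 106.2 GPa, ρ = 8840 kg/m³
  nickel superalloy: E = 219.1 GPa, ρ = 8522 kg/m³
  silicon carbide: E = 434.0 GPa, ρ = 3170 kg/m³
  brass: E = 109.5 GPa, ρ = 8450 kg/m³
  silicon carbide: M = 137 MN·m/kg
  nickel superalloy: M = 25.7 MN·m/kg
  brass: M = 13.0 MN·m/kg
  bronze: M = 12.0 MN·m/kg
Silicon carbide ranks first.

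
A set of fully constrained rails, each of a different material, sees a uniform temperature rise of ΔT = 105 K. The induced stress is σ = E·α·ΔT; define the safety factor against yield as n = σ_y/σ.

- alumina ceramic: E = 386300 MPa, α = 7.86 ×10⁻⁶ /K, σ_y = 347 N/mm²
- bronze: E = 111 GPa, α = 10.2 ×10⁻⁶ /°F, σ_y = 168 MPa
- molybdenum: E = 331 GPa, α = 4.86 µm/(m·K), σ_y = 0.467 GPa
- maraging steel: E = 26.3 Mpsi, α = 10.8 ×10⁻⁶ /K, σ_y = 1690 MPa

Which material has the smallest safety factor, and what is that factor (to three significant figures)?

bronze, n = 0.785

Converting E to GPa, α to ×10⁻⁶/K, σ_y to MPa, then σ and n for each:
  alumina ceramic: E = 386.3, α = 7.86, σ_y = 347.0 → σ = 319 MPa, n = 1.09
  bronze: E = 111.0, α = 18.4, σ_y = 168.0 → σ = 214 MPa, n = 0.785
  molybdenum: E = 331.0, α = 4.86, σ_y = 467.0 → σ = 169 MPa, n = 2.76
  maraging steel: E = 181.3, α = 10.8, σ_y = 1690 → σ = 206 MPa, n = 8.22
Bronze has the lowest safety factor, n = 0.785.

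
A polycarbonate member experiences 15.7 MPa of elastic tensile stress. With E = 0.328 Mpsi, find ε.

6.94×10⁻³

E = 0.328 Mpsi = 2.261 GPa = 2261 MPa.
ε = σ/E = 15.7 / 2261 = 6.94×10⁻³.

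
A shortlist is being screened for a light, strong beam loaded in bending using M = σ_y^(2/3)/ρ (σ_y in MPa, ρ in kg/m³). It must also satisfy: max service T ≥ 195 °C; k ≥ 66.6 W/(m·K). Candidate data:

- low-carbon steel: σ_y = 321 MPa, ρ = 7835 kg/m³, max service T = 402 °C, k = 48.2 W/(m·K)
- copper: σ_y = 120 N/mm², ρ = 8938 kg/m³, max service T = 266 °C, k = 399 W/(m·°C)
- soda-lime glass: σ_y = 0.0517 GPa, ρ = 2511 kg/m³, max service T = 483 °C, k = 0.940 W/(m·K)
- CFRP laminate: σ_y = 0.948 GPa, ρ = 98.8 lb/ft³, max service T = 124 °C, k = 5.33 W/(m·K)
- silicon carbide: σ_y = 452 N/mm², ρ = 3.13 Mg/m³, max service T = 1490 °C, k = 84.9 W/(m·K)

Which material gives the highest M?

Screen on constraints: max service T ≥ 195 °C; k ≥ 66.6 W/(m·K). Survivors: copper, silicon carbide.
After converting to SI:
  copper: σ_y = 120.0 MPa, ρ = 8938 kg/m³
  silicon carbide: σ_y = 452.0 MPa, ρ = 3130 kg/m³
  silicon carbide: M = 18.8×10⁻³
  copper: M = 2.72×10⁻³
Highest index: silicon carbide.

silicon carbide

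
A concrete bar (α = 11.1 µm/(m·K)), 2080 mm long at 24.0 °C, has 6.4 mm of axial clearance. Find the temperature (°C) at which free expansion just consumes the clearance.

301 °C

α·L₀·ΔT = 6.4 mm ⇒ ΔT = 6.4 / (11.1×10⁻⁶ × 2080.0) = 277.2 K.
T = 24.0 + 277.2 = 301.2 °C.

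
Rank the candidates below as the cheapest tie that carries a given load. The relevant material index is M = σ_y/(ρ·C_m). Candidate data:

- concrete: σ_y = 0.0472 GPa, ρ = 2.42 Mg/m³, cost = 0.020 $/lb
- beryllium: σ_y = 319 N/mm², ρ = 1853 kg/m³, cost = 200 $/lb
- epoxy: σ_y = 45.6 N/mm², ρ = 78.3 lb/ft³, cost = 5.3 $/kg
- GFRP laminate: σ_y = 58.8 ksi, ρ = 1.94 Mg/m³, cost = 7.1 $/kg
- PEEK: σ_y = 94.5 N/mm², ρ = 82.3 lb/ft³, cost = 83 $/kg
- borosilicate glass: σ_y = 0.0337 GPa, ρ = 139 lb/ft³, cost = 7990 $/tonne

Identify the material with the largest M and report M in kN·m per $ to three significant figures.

concrete, M = 442 kN·m per $

After converting to SI:
  concrete: σ_y = 47.20 MPa, ρ = 2420 kg/m³, cost = 0.04409 $/kg
  beryllium: σ_y = 319.0 MPa, ρ = 1853 kg/m³, cost = 440.9 $/kg
  epoxy: σ_y = 45.60 MPa, ρ = 1254 kg/m³, cost = 5.300 $/kg
  GFRP laminate: σ_y = 405.4 MPa, ρ = 1940 kg/m³, cost = 7.100 $/kg
  PEEK: σ_y = 94.50 MPa, ρ = 1318 kg/m³, cost = 83.00 $/kg
  borosilicate glass: σ_y = 33.70 MPa, ρ = 2227 kg/m³, cost = 7.990 $/kg
  concrete: M = 442 kN·m per $
  GFRP laminate: M = 29.4 kN·m per $
  epoxy: M = 6.86 kN·m per $
  borosilicate glass: M = 1.89 kN·m per $
  PEEK: M = 0.864 kN·m per $
  beryllium: M = 0.390 kN·m per $
Highest index: concrete.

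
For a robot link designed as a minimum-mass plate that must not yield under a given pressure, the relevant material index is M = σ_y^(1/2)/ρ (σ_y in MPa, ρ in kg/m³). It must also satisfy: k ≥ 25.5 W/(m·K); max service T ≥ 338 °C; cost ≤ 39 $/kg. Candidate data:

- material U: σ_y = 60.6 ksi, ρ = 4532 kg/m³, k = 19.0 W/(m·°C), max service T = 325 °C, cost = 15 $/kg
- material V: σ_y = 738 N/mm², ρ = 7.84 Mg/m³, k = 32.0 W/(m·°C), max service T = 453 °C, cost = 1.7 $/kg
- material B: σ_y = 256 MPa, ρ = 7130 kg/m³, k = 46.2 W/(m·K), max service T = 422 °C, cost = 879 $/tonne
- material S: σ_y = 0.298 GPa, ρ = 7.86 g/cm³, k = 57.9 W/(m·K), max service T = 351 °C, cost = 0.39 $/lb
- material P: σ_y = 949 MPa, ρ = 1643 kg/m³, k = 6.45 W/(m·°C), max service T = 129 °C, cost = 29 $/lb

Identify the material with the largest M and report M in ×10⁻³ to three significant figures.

Screen on constraints: k ≥ 25.5 W/(m·K); max service T ≥ 338 °C; cost ≤ 39 $/kg. Survivors: material V, material B, material S.
Convert each candidate to consistent units, then evaluate M:
  material V: σ_y = 738.0 MPa, ρ = 7840 kg/m³
  material B: σ_y = 256.0 MPa, ρ = 7130 kg/m³
  material S: σ_y = 298.0 MPa, ρ = 7860 kg/m³
  material V: M = 3.47×10⁻³
  material B: M = 2.24×10⁻³
  material S: M = 2.20×10⁻³
Material V has the largest M.

material V, M = 3.47×10⁻³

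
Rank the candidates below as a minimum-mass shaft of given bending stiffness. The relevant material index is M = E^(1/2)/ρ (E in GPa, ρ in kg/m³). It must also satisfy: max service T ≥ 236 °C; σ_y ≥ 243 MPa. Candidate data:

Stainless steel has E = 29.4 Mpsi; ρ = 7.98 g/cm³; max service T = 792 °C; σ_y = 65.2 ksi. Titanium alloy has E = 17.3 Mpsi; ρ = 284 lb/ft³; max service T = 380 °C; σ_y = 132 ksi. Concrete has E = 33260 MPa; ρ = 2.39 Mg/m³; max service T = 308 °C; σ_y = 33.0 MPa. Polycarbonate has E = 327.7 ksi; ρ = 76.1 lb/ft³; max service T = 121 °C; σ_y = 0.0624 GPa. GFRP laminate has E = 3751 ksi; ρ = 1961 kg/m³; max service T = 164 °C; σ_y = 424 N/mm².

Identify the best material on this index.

titanium alloy

Screen on constraints: max service T ≥ 236 °C; σ_y ≥ 243 MPa. Survivors: stainless steel, titanium alloy.
After converting to SI:
  stainless steel: E = 202.7 GPa, ρ = 7980 kg/m³
  titanium alloy: E = 119.3 GPa, ρ = 4549 kg/m³
  titanium alloy: M = 2.40×10⁻³
  stainless steel: M = 1.78×10⁻³
Highest index: titanium alloy.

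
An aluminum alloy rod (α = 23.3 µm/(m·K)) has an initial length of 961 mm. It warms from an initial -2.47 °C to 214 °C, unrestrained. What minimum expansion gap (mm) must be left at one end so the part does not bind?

4.85 mm

ΔT = 214 − (-2.47) = 216.5 K.
ΔL = α·L₀·ΔT = 23.3×10⁻⁶ × 961 mm × 216.5 K = 4.85 mm.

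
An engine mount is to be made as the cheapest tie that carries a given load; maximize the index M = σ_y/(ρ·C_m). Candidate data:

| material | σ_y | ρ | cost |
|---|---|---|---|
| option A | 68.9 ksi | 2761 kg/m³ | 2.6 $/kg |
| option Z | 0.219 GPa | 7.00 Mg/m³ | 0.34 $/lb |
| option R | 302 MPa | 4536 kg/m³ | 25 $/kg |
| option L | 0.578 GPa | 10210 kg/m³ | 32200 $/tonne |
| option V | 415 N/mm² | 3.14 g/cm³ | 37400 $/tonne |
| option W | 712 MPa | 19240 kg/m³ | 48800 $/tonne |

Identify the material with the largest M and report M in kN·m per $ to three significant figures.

Convert each candidate to consistent units, then evaluate M:
  option A: σ_y = 475.0 MPa, ρ = 2761 kg/m³, cost = 2.600 $/kg
  option Z: σ_y = 219.0 MPa, ρ = 7000 kg/m³, cost = 0.7496 $/kg
  option R: σ_y = 302.0 MPa, ρ = 4536 kg/m³, cost = 25.00 $/kg
  option L: σ_y = 578.0 MPa, ρ = 10210 kg/m³, cost = 32.20 $/kg
  option V: σ_y = 415.0 MPa, ρ = 3140 kg/m³, cost = 37.40 $/kg
  option W: σ_y = 712.0 MPa, ρ = 19240 kg/m³, cost = 48.80 $/kg
  option A: M = 66.2 kN·m per $
  option Z: M = 41.7 kN·m per $
  option V: M = 3.53 kN·m per $
  option R: M = 2.66 kN·m per $
  option L: M = 1.76 kN·m per $
  option W: M = 0.758 kN·m per $
Option A has the largest M.

option A, M = 66.2 kN·m per $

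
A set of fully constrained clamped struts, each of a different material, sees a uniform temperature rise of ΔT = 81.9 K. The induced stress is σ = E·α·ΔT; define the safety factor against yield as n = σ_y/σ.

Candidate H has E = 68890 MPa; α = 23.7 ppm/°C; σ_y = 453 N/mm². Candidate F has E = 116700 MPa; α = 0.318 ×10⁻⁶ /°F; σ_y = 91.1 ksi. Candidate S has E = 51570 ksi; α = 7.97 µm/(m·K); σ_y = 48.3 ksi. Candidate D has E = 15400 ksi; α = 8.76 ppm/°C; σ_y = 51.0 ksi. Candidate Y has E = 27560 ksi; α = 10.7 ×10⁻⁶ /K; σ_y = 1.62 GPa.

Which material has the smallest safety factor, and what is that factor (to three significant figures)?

candidate S, n = 1.43

With everything in SI (GPa, ×10⁻⁶/K, MPa):
  candidate H: E = 68.89, α = 23.7, σ_y = 453.0 → σ = 134 MPa, n = 3.39
  candidate F: E = 116.7, α = 0.572, σ_y = 628.1 → σ = 5.47 MPa, n = 115
  candidate S: E = 355.6, α = 7.97, σ_y = 333.0 → σ = 232 MPa, n = 1.43
  candidate D: E = 106.2, α = 8.76, σ_y = 351.6 → σ = 76.2 MPa, n = 4.62
  candidate Y: E = 190.0, α = 10.7, σ_y = 1620 → σ = 167 MPa, n = 9.73
Candidate S has the lowest safety factor, n = 1.43.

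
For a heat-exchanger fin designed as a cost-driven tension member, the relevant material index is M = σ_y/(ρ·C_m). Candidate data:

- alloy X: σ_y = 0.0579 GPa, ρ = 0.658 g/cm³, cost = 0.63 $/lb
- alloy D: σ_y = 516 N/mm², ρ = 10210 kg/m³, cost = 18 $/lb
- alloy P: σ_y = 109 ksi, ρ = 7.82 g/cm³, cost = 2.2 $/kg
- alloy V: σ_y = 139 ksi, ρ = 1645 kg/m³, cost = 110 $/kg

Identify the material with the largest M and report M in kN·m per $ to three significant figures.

Putting every candidate on a common basis:
  alloy X: σ_y = 57.90 MPa, ρ = 658.0 kg/m³, cost = 1.389 $/kg
  alloy D: σ_y = 516.0 MPa, ρ = 10210 kg/m³, cost = 39.68 $/kg
  alloy P: σ_y = 751.5 MPa, ρ = 7820 kg/m³, cost = 2.200 $/kg
  alloy V: σ_y = 958.4 MPa, ρ = 1645 kg/m³, cost = 110.0 $/kg
  alloy X: M = 63.4 kN·m per $
  alloy P: M = 43.7 kN·m per $
  alloy V: M = 5.30 kN·m per $
  alloy D: M = 1.27 kN·m per $
Alloy X ranks first.

alloy X, M = 63.4 kN·m per $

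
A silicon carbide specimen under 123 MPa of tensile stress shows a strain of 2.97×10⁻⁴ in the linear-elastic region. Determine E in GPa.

414 GPa

E = σ/ε = 123 MPa / 2.97×10⁻⁴ = 414100 MPa = 414 GPa.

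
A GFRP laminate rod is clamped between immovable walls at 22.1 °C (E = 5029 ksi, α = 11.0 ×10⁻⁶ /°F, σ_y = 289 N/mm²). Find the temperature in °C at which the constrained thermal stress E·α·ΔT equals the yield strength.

E = 5029 ksi = 34.67 GPa.
α = 11.0×10⁻⁶/°F × 9/5 = 19.8×10⁻⁶/K.
σ_y = 289 N/mm² = 289.0 MPa.
E·α·ΔT = 289.0 MPa ⇒ ΔT = 289.0 / (34.67×10³ × 19.8×10⁻⁶) = 421.0 K.
T = 22.1 + 421.0 = 443.1 °C.

443 °C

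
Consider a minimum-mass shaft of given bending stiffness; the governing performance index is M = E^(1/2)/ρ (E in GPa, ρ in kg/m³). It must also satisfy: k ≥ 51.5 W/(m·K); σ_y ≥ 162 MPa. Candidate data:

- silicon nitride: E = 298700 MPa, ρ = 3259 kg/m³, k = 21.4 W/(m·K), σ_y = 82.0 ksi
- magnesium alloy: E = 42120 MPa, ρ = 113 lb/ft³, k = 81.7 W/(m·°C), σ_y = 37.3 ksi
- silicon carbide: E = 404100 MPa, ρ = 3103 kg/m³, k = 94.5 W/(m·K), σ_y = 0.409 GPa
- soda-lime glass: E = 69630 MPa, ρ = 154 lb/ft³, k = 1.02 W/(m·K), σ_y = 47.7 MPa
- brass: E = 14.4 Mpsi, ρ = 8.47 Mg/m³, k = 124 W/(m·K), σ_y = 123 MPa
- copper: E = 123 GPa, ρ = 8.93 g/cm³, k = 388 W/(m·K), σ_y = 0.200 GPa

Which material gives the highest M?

silicon carbide

Screen on constraints: k ≥ 51.5 W/(m·K); σ_y ≥ 162 MPa. Survivors: magnesium alloy, silicon carbide, copper.
Normalizing units and computing the index:
  magnesium alloy: E = 42.12 GPa, ρ = 1810 kg/m³
  silicon carbide: E = 404.1 GPa, ρ = 3103 kg/m³
  copper: E = 123.0 GPa, ρ = 8930 kg/m³
  silicon carbide: M = 6.48×10⁻³
  magnesium alloy: M = 3.59×10⁻³
  copper: M = 1.24×10⁻³
Highest index: silicon carbide.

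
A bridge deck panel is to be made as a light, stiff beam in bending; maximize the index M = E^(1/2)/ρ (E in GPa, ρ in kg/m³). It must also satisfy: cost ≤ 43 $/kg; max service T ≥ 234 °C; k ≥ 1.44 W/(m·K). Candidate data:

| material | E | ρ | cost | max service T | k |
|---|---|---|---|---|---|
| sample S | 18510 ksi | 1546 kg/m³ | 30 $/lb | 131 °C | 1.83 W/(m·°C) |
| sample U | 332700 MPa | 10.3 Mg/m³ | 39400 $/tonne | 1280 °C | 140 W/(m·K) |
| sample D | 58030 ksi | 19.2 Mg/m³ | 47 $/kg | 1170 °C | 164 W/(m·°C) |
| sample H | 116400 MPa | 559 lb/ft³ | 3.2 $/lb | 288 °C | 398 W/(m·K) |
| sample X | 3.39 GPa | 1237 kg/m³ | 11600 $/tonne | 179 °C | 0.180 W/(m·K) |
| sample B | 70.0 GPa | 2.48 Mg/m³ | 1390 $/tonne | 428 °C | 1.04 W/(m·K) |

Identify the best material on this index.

sample U

Screen on constraints: cost ≤ 43 $/kg; max service T ≥ 234 °C; k ≥ 1.44 W/(m·K). Survivors: sample U, sample H.
In SI units:
  sample U: E = 332.7 GPa, ρ = 10300 kg/m³
  sample H: E = 116.4 GPa, ρ = 8954 kg/m³
  sample U: M = 1.77×10⁻³
  sample H: M = 1.20×10⁻³
Highest index: sample U.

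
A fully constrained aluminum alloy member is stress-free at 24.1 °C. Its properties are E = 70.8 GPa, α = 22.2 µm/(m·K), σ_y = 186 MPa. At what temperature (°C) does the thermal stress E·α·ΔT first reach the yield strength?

E·α·ΔT = 186.0 MPa ⇒ ΔT = 186.0 / (70.80×10³ × 22.2×10⁻⁶) = 118.3 K.
T = 24.1 + 118.3 = 142.4 °C.

142 °C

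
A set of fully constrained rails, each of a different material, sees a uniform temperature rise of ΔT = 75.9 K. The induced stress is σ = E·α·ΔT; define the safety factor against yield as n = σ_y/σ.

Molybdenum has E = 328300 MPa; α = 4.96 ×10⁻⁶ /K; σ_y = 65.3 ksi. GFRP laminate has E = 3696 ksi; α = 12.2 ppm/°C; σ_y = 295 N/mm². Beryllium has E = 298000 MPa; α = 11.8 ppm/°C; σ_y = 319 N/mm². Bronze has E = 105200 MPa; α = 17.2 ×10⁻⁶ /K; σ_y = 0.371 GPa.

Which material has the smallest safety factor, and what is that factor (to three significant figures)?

beryllium, n = 1.20

Converting E to GPa, α to ×10⁻⁶/K, σ_y to MPa, then σ and n for each:
  molybdenum: E = 328.3, α = 4.96, σ_y = 450.2 → σ = 124 MPa, n = 3.64
  GFRP laminate: E = 25.48, α = 12.2, σ_y = 295.0 → σ = 23.6 MPa, n = 12.5
  beryllium: E = 298.0, α = 11.8, σ_y = 319.0 → σ = 267 MPa, n = 1.20
  bronze: E = 105.2, α = 17.2, σ_y = 371.0 → σ = 137 MPa, n = 2.70
Smallest n: beryllium with n = 1.20.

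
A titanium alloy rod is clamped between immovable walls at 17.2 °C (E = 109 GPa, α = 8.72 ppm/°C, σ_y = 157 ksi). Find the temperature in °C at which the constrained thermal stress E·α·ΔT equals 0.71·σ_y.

σ_y = 157 ksi = 1082 MPa.
E·α·ΔT = 768.6 MPa ⇒ ΔT = 768.6 / (109.0×10³ × 8.72×10⁻⁶) = 808.6 K.
T = 17.2 + 808.6 = 825.8 °C.

826 °C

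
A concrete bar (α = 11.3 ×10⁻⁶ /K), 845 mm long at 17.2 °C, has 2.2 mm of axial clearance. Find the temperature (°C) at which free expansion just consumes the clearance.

α·L₀·ΔT = 2.2 mm ⇒ ΔT = 2.2 / (11.3×10⁻⁶ × 845.0) = 230.4 K.
T = 17.2 + 230.4 = 247.6 °C.

248 °C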